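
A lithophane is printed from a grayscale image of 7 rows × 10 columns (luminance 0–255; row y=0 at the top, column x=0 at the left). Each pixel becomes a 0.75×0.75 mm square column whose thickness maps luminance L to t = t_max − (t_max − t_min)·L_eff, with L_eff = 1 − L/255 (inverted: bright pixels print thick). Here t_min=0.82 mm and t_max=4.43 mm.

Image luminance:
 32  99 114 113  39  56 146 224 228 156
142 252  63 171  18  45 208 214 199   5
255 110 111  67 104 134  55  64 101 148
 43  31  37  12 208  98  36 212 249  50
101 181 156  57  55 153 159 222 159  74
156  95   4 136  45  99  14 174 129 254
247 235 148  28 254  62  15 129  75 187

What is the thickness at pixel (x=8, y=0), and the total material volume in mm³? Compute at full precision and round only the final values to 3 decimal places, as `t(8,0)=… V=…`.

t(8,0)=4.048 V=99.593

span = t_max - t_min = 4.43 - 0.82 = 3.610
L(8,0) = 228, L_eff = 1 - 228/255 = 0.105882 (inverted)
t(8,0) = 4.43 - 3.610·0.105882 = 4.048
Σt over all 7·10 pixels = 1128718/6375 ≈ 177.0538039
V = pitch²·Σt = 0.75²·1128718/6375 = 99.593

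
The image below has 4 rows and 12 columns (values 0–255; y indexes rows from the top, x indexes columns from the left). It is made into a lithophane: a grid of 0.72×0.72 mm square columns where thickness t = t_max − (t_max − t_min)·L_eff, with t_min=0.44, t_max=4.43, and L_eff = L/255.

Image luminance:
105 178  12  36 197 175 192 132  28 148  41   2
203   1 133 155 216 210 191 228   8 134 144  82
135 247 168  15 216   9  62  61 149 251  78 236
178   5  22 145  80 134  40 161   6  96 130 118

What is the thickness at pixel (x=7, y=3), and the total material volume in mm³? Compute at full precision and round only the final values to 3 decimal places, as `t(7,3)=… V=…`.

t(7,3)=1.911 V=64.054

span = t_max - t_min = 4.43 - 0.44 = 3.990
L(7,3) = 161, L_eff = 161/255 = 0.631373
t(7,3) = 4.43 - 3.990·0.631373 = 1.911
Σt over all 4·12 pixels = 1050271/8500 ≈ 123.5612941
V = pitch²·Σt = 0.72²·1050271/8500 = 64.054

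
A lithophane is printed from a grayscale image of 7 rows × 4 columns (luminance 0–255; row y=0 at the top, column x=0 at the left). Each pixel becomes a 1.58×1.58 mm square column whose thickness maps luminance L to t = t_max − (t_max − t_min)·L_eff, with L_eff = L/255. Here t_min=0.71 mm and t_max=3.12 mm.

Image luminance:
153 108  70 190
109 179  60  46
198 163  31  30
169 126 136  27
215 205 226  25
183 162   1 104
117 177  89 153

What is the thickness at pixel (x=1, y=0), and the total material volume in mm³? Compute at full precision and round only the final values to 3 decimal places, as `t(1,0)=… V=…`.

t(1,0)=2.099 V=136.641

span = t_max - t_min = 3.12 - 0.71 = 2.410
L(1,0) = 108, L_eff = 108/255 = 0.423529
t(1,0) = 3.12 - 2.410·0.423529 = 2.099
Σt over all 7·4 pixels = 348937/6375 ≈ 54.7352157
V = pitch²·Σt = 1.58²·348937/6375 = 136.641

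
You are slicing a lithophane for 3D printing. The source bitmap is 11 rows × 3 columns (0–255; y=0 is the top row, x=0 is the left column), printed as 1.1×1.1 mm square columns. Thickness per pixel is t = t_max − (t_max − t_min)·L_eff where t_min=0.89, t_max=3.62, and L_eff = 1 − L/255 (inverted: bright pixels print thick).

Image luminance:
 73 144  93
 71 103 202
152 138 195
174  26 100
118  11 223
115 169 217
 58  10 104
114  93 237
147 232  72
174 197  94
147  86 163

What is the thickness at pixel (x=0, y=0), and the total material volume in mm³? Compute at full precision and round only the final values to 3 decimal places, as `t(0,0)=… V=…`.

span = t_max - t_min = 3.62 - 0.89 = 2.730
L(0,0) = 73, L_eff = 1 - 73/255 = 0.713725 (inverted)
t(0,0) = 3.62 - 2.730·0.713725 = 1.672
Σt over all 11·3 pixels = 636577/8500 ≈ 74.8914118
V = pitch²·Σt = 1.1²·636577/8500 = 90.619

t(0,0)=1.672 V=90.619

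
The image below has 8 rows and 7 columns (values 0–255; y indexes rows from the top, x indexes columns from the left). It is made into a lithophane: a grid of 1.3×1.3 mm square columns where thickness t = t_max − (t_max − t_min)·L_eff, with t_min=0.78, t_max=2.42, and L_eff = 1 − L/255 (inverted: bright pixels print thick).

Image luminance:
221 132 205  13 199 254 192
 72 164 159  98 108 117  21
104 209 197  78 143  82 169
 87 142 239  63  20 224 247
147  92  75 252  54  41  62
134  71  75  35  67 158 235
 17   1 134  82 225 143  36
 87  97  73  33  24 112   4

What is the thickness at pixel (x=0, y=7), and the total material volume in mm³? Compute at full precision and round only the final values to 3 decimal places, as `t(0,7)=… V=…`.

t(0,7)=1.340 V=144.740

span = t_max - t_min = 2.42 - 0.78 = 1.640
L(0,7) = 87, L_eff = 1 - 87/255 = 0.658824 (inverted)
t(0,7) = 2.42 - 1.640·0.658824 = 1.340
Σt over all 8·7 pixels = 36399/425 ≈ 85.6447059
V = pitch²·Σt = 1.3²·36399/425 = 144.740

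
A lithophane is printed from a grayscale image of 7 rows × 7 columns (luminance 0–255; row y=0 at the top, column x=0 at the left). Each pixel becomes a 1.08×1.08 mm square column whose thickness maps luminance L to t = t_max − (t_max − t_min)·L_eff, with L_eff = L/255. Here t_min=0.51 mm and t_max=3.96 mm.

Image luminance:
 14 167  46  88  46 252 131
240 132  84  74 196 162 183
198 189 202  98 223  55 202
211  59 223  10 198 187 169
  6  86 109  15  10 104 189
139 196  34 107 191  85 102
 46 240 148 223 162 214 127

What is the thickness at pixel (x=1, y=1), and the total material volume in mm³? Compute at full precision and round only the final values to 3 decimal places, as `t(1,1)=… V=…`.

span = t_max - t_min = 3.96 - 0.51 = 3.450
L(1,1) = 132, L_eff = 132/255 = 0.517647
t(1,1) = 3.96 - 3.450·0.517647 = 2.174
Σt over all 7·7 pixels = 44678/425 ≈ 105.1247059
V = pitch²·Σt = 1.08²·44678/425 = 122.617

t(1,1)=2.174 V=122.617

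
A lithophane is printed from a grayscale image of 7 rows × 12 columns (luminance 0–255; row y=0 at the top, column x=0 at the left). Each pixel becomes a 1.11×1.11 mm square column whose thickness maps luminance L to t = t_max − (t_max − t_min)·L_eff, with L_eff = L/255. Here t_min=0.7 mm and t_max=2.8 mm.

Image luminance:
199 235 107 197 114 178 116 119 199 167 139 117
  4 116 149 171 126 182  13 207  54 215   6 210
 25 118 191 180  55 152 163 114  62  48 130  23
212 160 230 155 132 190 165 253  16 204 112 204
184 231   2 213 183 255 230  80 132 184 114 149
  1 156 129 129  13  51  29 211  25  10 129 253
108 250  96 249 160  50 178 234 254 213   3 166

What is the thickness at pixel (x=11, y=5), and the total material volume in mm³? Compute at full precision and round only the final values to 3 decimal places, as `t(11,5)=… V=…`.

span = t_max - t_min = 2.8 - 0.7 = 2.100
L(11,5) = 253, L_eff = 253/255 = 0.992157
t(11,5) = 2.8 - 2.100·0.992157 = 0.716
Σt over all 7·12 pixels = 59052/425 ≈ 138.9458824
V = pitch²·Σt = 1.11²·59052/425 = 171.195

t(11,5)=0.716 V=171.195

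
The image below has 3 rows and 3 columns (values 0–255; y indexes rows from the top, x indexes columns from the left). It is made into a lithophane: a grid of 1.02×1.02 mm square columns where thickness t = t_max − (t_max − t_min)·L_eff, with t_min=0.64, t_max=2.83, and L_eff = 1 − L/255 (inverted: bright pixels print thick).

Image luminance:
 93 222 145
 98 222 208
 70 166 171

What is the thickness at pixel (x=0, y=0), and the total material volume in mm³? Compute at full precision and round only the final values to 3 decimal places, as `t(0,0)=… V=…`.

t(0,0)=1.439 V=18.457

span = t_max - t_min = 2.83 - 0.64 = 2.190
L(0,0) = 93, L_eff = 1 - 93/255 = 0.635294 (inverted)
t(0,0) = 2.83 - 2.190·0.635294 = 1.439
Σt over all 3·3 pixels = 30159/1700 ≈ 17.7405882
V = pitch²·Σt = 1.02²·30159/1700 = 18.457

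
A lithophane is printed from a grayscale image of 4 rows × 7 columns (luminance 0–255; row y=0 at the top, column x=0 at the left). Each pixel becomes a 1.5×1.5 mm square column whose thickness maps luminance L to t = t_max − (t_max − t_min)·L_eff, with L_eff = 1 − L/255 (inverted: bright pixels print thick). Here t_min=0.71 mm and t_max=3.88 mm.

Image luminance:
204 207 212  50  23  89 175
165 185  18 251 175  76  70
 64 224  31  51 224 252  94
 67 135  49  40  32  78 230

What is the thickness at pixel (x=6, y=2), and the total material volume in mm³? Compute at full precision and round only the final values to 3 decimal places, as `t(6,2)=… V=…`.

span = t_max - t_min = 3.88 - 0.71 = 3.170
L(6,2) = 94, L_eff = 1 - 94/255 = 0.631373 (inverted)
t(6,2) = 3.88 - 3.170·0.631373 = 1.879
Σt over all 4·7 pixels = 535749/8500 ≈ 63.0292941
V = pitch²·Σt = 1.5²·535749/8500 = 141.816

t(6,2)=1.879 V=141.816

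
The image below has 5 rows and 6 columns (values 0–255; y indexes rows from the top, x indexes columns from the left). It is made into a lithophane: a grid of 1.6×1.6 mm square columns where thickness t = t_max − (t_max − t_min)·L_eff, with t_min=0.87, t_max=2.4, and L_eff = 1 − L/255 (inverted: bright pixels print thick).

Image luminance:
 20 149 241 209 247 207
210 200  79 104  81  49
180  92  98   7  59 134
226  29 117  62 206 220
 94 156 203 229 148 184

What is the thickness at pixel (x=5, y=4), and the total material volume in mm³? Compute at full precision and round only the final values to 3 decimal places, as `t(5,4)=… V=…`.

span = t_max - t_min = 2.4 - 0.87 = 1.530
L(5,4) = 184, L_eff = 1 - 184/255 = 0.278431 (inverted)
t(5,4) = 2.4 - 1.530·0.278431 = 1.974
Σt over all 5·6 pixels = 51.54
V = pitch²·Σt = 1.6²·51.54 = 131.942

t(5,4)=1.974 V=131.942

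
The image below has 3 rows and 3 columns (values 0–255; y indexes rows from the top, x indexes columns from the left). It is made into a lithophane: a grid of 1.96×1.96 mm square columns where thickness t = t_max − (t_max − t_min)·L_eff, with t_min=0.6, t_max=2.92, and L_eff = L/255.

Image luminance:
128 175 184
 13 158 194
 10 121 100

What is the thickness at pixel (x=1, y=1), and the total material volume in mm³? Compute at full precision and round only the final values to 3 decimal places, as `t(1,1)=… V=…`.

span = t_max - t_min = 2.92 - 0.6 = 2.320
L(1,1) = 158, L_eff = 158/255 = 0.619608
t(1,1) = 2.92 - 2.320·0.619608 = 1.483
Σt over all 3·3 pixels = 34907/2125 ≈ 16.4268235
V = pitch²·Σt = 1.96²·34907/2125 = 63.105

t(1,1)=1.483 V=63.105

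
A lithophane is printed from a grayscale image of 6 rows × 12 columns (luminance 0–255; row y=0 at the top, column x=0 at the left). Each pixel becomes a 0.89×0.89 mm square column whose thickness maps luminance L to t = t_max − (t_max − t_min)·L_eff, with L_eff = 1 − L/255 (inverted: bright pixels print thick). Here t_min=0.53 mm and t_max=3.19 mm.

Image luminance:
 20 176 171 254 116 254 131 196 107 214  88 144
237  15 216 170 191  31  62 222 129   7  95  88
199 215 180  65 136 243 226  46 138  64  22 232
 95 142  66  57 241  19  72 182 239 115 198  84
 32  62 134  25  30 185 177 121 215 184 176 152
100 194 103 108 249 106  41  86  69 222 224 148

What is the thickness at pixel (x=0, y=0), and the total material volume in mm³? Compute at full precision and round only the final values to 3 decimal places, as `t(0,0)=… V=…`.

t(0,0)=0.739 V=110.813

span = t_max - t_min = 3.19 - 0.53 = 2.660
L(0,0) = 20, L_eff = 1 - 20/255 = 0.921569 (inverted)
t(0,0) = 3.19 - 2.660·0.921569 = 0.739
Σt over all 6·12 pixels = 594563/4250 ≈ 139.8971765
V = pitch²·Σt = 0.89²·594563/4250 = 110.813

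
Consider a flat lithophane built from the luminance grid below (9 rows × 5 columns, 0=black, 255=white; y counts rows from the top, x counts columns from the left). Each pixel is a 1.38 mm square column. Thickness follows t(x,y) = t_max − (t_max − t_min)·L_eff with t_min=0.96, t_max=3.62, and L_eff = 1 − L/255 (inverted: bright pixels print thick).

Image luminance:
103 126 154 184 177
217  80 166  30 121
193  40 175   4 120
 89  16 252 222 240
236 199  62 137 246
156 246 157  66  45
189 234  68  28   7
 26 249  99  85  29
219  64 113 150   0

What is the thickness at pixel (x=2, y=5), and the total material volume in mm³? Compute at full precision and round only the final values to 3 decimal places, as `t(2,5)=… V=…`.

t(2,5)=2.598 V=197.867

span = t_max - t_min = 3.62 - 0.96 = 2.660
L(2,5) = 157, L_eff = 1 - 157/255 = 0.384314 (inverted)
t(2,5) = 3.62 - 2.660·0.384314 = 2.598
Σt over all 9·5 pixels = 1324727/12750 ≈ 103.9001569
V = pitch²·Σt = 1.38²·1324727/12750 = 197.867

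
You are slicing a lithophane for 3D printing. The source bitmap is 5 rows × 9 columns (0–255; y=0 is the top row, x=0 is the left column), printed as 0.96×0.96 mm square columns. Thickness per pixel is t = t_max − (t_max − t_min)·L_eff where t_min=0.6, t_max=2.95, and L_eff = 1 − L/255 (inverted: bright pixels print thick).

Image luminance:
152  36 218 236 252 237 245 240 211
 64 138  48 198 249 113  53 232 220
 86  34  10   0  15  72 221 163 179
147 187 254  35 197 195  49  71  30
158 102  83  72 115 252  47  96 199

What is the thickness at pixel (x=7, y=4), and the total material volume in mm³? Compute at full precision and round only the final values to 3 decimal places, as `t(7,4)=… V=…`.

span = t_max - t_min = 2.95 - 0.6 = 2.350
L(7,4) = 96, L_eff = 1 - 96/255 = 0.623529 (inverted)
t(7,4) = 2.95 - 2.350·0.623529 = 1.485
Σt over all 5·9 pixels = 429617/5100 ≈ 84.2386275
V = pitch²·Σt = 0.96²·429617/5100 = 77.634

t(7,4)=1.485 V=77.634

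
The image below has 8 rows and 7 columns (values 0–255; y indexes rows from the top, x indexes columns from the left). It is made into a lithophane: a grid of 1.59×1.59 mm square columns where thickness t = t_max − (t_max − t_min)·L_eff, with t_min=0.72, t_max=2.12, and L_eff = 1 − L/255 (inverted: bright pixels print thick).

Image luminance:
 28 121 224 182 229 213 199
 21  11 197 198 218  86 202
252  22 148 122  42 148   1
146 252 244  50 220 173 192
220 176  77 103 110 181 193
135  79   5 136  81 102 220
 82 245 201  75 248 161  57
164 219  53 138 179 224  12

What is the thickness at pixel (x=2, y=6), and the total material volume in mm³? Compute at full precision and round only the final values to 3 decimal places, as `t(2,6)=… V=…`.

span = t_max - t_min = 2.12 - 0.72 = 1.400
L(2,6) = 201, L_eff = 1 - 201/255 = 0.211765 (inverted)
t(2,6) = 2.12 - 1.400·0.211765 = 1.824
Σt over all 8·7 pixels = 107527/1275 ≈ 84.3349020
V = pitch²·Σt = 1.59²·107527/1275 = 213.207

t(2,6)=1.824 V=213.207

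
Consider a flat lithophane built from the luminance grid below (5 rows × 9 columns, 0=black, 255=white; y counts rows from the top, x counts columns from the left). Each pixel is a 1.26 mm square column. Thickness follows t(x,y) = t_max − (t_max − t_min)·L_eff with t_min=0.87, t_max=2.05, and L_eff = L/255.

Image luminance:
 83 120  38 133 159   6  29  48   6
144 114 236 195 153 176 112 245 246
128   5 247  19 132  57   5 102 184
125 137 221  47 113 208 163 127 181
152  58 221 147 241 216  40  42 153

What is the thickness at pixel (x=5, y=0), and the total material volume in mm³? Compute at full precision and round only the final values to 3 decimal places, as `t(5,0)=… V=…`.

t(5,0)=2.022 V=104.478

span = t_max - t_min = 2.05 - 0.87 = 1.180
L(5,0) = 6, L_eff = 6/255 = 0.023529
t(5,0) = 2.05 - 1.180·0.023529 = 2.022
Σt over all 5·9 pixels = 1678123/25500 ≈ 65.8087451
V = pitch²·Σt = 1.26²·1678123/25500 = 104.478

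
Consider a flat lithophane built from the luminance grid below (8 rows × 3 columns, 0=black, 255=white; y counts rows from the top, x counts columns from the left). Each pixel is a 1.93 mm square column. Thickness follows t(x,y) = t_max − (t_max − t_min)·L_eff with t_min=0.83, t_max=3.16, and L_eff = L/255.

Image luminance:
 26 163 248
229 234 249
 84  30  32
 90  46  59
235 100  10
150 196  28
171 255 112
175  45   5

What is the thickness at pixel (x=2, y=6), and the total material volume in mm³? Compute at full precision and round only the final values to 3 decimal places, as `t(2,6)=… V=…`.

span = t_max - t_min = 3.16 - 0.83 = 2.330
L(2,6) = 112, L_eff = 112/255 = 0.439216
t(2,6) = 3.16 - 2.330·0.439216 = 2.137
Σt over all 8·3 pixels = 310361/6375 ≈ 48.6840784
V = pitch²·Σt = 1.93²·310361/6375 = 181.343

t(2,6)=2.137 V=181.343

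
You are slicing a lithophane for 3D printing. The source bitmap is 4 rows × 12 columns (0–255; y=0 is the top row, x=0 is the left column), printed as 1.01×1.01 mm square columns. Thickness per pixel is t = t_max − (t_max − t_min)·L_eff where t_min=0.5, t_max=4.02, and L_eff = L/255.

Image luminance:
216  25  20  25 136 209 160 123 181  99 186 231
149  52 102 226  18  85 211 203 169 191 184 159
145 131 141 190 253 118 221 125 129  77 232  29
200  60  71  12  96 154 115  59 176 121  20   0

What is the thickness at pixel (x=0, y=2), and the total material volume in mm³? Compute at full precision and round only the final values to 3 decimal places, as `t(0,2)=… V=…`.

t(0,2)=2.018 V=109.041

span = t_max - t_min = 4.02 - 0.5 = 3.520
L(0,2) = 145, L_eff = 145/255 = 0.568627
t(0,2) = 4.02 - 3.520·0.568627 = 2.018
Σt over all 4·12 pixels = 136288/1275 ≈ 106.8925490
V = pitch²·Σt = 1.01²·136288/1275 = 109.041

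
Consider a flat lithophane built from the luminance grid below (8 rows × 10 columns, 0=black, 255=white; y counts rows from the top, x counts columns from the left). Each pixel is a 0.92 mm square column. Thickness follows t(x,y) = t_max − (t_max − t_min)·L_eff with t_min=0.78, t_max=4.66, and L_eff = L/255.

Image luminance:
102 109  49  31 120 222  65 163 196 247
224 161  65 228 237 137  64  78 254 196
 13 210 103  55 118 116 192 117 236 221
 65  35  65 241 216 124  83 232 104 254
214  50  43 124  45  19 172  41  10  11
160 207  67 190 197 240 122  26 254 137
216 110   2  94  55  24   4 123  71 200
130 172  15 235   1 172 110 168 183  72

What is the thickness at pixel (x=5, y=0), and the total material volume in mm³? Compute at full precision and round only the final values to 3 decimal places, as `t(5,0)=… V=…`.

span = t_max - t_min = 4.66 - 0.78 = 3.880
L(5,0) = 222, L_eff = 222/255 = 0.870588
t(5,0) = 4.66 - 3.880·0.870588 = 1.282
Σt over all 8·10 pixels = 81406/375 ≈ 217.0826667
V = pitch²·Σt = 0.92²·81406/375 = 183.739

t(5,0)=1.282 V=183.739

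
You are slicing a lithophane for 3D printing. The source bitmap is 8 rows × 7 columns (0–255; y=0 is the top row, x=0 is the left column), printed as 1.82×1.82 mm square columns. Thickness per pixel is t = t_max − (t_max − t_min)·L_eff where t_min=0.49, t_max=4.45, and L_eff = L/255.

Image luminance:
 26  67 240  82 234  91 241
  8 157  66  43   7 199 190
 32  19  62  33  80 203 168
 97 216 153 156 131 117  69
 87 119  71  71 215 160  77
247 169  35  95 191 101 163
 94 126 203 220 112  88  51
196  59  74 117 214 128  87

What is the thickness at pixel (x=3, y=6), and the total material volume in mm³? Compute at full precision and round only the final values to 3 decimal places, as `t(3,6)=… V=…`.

t(3,6)=1.034 V=477.873

span = t_max - t_min = 4.45 - 0.49 = 3.960
L(3,6) = 220, L_eff = 220/255 = 0.862745
t(3,6) = 4.45 - 3.960·0.862745 = 1.034
Σt over all 8·7 pixels = 306569/2125 ≈ 144.2677647
V = pitch²·Σt = 1.82²·306569/2125 = 477.873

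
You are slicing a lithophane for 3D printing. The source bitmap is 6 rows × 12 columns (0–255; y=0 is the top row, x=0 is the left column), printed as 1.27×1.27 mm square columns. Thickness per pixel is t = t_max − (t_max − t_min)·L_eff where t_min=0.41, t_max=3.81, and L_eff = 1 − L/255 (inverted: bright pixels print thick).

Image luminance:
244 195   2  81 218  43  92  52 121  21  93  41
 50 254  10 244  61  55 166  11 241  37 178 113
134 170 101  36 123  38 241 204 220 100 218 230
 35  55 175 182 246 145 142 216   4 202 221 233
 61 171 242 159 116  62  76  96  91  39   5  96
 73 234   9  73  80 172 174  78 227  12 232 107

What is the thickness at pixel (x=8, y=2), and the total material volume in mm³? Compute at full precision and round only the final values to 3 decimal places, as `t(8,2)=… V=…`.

span = t_max - t_min = 3.81 - 0.41 = 3.400
L(8,2) = 220, L_eff = 1 - 220/255 = 0.137255 (inverted)
t(8,2) = 3.81 - 3.400·0.137255 = 3.343
Σt over all 6·12 pixels = 149.24
V = pitch²·Σt = 1.27²·149.24 = 240.709

t(8,2)=3.343 V=240.709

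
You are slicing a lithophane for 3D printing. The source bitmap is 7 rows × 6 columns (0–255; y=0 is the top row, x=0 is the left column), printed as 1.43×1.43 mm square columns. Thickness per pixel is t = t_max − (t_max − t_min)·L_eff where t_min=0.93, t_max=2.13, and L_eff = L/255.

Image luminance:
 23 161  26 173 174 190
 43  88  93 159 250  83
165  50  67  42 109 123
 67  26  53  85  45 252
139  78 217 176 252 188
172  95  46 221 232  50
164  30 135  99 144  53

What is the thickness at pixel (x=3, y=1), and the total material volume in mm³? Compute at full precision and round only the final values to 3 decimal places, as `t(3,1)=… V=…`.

span = t_max - t_min = 2.13 - 0.93 = 1.200
L(3,1) = 159, L_eff = 159/255 = 0.623529
t(3,1) = 2.13 - 1.200·0.623529 = 1.382
Σt over all 7·6 pixels = 55889/850 ≈ 65.7517647
V = pitch²·Σt = 1.43²·55889/850 = 134.456

t(3,1)=1.382 V=134.456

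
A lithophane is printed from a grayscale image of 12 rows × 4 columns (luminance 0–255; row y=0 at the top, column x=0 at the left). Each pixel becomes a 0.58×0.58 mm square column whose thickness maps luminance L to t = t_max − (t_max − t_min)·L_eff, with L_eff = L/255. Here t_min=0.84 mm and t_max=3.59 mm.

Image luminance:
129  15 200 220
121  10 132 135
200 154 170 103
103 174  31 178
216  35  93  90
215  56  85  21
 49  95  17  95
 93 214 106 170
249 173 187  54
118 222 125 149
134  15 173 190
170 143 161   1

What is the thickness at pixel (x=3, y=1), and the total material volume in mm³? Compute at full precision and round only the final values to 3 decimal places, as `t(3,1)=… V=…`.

t(3,1)=2.134 V=36.241

span = t_max - t_min = 3.59 - 0.84 = 2.750
L(3,1) = 135, L_eff = 135/255 = 0.529412
t(3,1) = 3.59 - 2.750·0.529412 = 2.134
Σt over all 12·4 pixels = 549437/5100 ≈ 107.7327451
V = pitch²·Σt = 0.58²·549437/5100 = 36.241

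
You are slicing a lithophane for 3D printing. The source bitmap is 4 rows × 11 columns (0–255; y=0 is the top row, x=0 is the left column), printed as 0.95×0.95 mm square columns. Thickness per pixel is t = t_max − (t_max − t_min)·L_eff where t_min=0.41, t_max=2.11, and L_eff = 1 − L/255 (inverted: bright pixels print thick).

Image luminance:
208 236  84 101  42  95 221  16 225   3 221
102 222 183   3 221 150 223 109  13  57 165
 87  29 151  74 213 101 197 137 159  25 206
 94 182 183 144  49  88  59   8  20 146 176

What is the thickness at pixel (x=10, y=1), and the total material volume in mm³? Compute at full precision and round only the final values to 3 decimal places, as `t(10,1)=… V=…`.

span = t_max - t_min = 2.11 - 0.41 = 1.700
L(10,1) = 165, L_eff = 1 - 165/255 = 0.352941 (inverted)
t(10,1) = 2.11 - 1.700·0.352941 = 1.510
Σt over all 4·11 pixels = 4067/75 ≈ 54.2266667
V = pitch²·Σt = 0.95²·4067/75 = 48.940

t(10,1)=1.510 V=48.940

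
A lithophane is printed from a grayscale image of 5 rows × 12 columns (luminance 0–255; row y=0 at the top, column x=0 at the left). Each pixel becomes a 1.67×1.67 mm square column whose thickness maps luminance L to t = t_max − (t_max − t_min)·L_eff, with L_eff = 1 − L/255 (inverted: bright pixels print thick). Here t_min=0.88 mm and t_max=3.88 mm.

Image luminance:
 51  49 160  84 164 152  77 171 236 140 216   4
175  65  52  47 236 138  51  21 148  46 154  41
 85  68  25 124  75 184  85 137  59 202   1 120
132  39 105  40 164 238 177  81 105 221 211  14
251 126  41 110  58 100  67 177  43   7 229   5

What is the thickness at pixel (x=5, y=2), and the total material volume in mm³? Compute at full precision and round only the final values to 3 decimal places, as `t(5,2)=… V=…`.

span = t_max - t_min = 3.88 - 0.88 = 3.000
L(5,2) = 184, L_eff = 1 - 184/255 = 0.278431 (inverted)
t(5,2) = 3.88 - 3.000·0.278431 = 3.045
Σt over all 5·12 pixels = 11072/85 ≈ 130.2588235
V = pitch²·Σt = 1.67²·11072/85 = 363.279

t(5,2)=3.045 V=363.279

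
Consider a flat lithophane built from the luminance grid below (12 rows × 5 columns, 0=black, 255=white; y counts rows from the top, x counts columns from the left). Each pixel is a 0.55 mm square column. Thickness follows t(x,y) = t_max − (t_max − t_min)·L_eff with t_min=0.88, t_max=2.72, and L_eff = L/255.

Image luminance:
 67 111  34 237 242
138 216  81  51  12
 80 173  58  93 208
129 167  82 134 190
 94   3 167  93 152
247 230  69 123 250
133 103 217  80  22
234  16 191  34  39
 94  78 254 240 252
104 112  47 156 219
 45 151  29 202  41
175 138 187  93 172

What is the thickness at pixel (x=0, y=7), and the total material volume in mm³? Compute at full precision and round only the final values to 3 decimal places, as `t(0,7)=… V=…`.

t(0,7)=1.032 V=32.367

span = t_max - t_min = 2.72 - 0.88 = 1.840
L(0,7) = 234, L_eff = 234/255 = 0.917647
t(0,7) = 2.72 - 1.840·0.917647 = 1.032
Σt over all 12·5 pixels = 682106/6375 ≈ 106.9970196
V = pitch²·Σt = 0.55²·682106/6375 = 32.367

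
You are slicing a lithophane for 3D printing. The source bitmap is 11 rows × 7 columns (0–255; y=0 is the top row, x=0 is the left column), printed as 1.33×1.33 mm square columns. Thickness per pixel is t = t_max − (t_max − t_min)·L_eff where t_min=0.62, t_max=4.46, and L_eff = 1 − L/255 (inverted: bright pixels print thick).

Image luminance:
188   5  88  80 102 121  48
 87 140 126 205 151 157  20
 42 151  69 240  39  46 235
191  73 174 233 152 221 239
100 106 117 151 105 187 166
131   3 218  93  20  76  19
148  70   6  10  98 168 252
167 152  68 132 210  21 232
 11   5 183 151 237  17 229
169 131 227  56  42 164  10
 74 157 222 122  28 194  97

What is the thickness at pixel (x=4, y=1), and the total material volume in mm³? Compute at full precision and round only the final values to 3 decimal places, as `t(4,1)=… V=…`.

span = t_max - t_min = 4.46 - 0.62 = 3.840
L(4,1) = 151, L_eff = 1 - 151/255 = 0.407843 (inverted)
t(4,1) = 4.46 - 3.840·0.407843 = 2.894
Σt over all 11·7 pixels = 160579/850 ≈ 188.9164706
V = pitch²·Σt = 1.33²·160579/850 = 334.174

t(4,1)=2.894 V=334.174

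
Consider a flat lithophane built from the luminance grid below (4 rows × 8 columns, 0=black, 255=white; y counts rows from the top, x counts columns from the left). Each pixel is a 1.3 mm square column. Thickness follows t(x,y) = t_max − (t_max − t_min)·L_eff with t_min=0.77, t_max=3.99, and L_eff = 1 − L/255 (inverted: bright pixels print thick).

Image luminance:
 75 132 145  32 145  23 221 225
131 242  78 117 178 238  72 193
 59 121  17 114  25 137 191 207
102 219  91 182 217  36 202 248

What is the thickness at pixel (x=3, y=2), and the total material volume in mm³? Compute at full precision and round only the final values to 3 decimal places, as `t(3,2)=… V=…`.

t(3,2)=2.210 V=135.859

span = t_max - t_min = 3.99 - 0.77 = 3.220
L(3,2) = 114, L_eff = 1 - 114/255 = 0.552941 (inverted)
t(3,2) = 3.99 - 3.220·0.552941 = 2.210
Σt over all 4·8 pixels = 40999/510 ≈ 80.3901961
V = pitch²·Σt = 1.3²·40999/510 = 135.859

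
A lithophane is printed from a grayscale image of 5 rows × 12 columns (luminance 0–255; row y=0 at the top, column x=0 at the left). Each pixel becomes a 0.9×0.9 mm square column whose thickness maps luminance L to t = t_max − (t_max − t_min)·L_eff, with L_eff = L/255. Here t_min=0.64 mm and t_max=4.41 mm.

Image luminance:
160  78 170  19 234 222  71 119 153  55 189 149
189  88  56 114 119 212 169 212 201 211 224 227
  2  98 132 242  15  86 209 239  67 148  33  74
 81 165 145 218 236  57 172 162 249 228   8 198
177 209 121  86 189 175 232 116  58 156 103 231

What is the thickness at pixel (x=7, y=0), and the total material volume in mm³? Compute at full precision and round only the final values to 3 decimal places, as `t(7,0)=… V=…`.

span = t_max - t_min = 4.41 - 0.64 = 3.770
L(7,0) = 119, L_eff = 119/255 = 0.466667
t(7,0) = 4.41 - 3.770·0.466667 = 2.651
Σt over all 5·12 pixels = 1722767/12750 ≈ 135.1189804
V = pitch²·Σt = 0.9²·1722767/12750 = 109.446

t(7,0)=2.651 V=109.446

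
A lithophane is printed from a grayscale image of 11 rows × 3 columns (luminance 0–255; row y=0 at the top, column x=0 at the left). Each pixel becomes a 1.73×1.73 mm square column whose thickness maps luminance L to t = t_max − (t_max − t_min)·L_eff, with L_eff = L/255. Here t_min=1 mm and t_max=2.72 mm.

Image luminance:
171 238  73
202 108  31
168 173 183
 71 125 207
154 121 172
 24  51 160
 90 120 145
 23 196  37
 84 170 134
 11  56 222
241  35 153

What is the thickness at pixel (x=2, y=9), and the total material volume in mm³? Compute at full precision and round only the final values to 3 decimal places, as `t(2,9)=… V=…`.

span = t_max - t_min = 2.72 - 1 = 1.720
L(2,9) = 222, L_eff = 222/255 = 0.870588
t(2,9) = 2.72 - 1.720·0.870588 = 1.223
Σt over all 11·3 pixels = 131271/2125 ≈ 61.7745882
V = pitch²·Σt = 1.73²·131271/2125 = 184.885

t(2,9)=1.223 V=184.885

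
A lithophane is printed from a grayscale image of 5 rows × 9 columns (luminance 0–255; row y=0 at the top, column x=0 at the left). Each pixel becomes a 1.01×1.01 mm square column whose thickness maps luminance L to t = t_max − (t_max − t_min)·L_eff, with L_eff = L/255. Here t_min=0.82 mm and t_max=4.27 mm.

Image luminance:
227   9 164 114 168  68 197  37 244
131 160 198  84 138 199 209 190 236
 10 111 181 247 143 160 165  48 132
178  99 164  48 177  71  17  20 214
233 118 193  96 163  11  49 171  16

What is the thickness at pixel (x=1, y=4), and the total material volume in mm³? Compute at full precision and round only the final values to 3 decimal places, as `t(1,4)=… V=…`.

t(1,4)=2.674 V=113.094

span = t_max - t_min = 4.27 - 0.82 = 3.450
L(1,4) = 118, L_eff = 118/255 = 0.462745
t(1,4) = 4.27 - 3.450·0.462745 = 2.674
Σt over all 5·9 pixels = 188471/1700 ≈ 110.8652941
V = pitch²·Σt = 1.01²·188471/1700 = 113.094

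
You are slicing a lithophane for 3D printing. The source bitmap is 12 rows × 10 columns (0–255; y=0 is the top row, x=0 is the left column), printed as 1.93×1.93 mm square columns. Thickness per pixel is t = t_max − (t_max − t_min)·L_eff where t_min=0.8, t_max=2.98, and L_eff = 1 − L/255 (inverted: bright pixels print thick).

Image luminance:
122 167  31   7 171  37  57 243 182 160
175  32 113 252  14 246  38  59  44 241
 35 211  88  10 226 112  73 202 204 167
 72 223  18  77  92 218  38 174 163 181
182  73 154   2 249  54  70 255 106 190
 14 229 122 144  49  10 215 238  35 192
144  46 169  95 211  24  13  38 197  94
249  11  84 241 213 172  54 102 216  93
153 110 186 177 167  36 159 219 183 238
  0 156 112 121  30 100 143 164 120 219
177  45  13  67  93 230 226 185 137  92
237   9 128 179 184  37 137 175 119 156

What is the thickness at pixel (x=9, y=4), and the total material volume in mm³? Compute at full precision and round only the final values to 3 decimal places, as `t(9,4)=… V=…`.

t(9,4)=2.424 V=849.361

span = t_max - t_min = 2.98 - 0.8 = 2.180
L(9,4) = 190, L_eff = 1 - 190/255 = 0.254902 (inverted)
t(9,4) = 2.98 - 2.180·0.254902 = 2.424
Σt over all 12·10 pixels = 2907287/12750 ≈ 228.0225098
V = pitch²·Σt = 1.93²·2907287/12750 = 849.361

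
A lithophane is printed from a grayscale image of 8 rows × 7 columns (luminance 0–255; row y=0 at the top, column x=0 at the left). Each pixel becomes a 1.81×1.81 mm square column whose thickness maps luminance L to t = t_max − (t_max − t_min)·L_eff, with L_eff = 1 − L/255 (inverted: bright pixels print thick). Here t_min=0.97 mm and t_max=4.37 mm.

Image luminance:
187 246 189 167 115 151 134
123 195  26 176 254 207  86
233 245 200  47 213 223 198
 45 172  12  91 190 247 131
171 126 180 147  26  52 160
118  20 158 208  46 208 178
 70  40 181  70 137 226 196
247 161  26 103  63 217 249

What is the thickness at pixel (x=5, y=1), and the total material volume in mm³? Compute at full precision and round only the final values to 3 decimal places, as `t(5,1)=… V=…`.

t(5,1)=3.730 V=539.945

span = t_max - t_min = 4.37 - 0.97 = 3.400
L(5,1) = 207, L_eff = 1 - 207/255 = 0.188235 (inverted)
t(5,1) = 4.37 - 3.400·0.188235 = 3.730
Σt over all 8·7 pixels = 12361/75 ≈ 164.8133333
V = pitch²·Σt = 1.81²·12361/75 = 539.945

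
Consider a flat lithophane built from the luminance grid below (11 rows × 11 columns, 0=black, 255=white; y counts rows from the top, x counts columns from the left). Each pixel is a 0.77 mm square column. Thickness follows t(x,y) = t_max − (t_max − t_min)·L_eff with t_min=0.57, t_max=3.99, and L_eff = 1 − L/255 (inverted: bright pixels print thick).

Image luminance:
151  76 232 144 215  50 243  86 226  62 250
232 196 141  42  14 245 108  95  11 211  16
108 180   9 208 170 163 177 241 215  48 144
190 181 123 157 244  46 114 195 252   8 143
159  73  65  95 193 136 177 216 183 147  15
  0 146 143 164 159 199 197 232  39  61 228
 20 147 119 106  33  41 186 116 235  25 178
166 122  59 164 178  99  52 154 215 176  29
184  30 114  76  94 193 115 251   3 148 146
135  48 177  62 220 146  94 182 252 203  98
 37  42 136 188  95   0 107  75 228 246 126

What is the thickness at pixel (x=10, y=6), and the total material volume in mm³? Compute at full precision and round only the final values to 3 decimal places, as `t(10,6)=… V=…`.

span = t_max - t_min = 3.99 - 0.57 = 3.420
L(10,6) = 178, L_eff = 1 - 178/255 = 0.301961 (inverted)
t(10,6) = 3.99 - 3.420·0.301961 = 2.957
Σt over all 11·11 pixels = 487977/1700 ≈ 287.0452941
V = pitch²·Σt = 0.77²·487977/1700 = 170.189

t(10,6)=2.957 V=170.189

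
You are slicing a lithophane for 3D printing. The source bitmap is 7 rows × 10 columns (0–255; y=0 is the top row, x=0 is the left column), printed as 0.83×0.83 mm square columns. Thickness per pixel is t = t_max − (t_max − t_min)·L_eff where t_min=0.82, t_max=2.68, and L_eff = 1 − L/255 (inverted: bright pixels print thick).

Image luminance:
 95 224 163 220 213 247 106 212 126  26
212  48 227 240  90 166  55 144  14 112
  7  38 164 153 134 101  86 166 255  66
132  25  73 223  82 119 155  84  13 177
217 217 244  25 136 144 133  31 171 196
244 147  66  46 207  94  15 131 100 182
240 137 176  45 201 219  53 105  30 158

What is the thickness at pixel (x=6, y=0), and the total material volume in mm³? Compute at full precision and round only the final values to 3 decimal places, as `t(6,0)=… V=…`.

span = t_max - t_min = 2.68 - 0.82 = 1.860
L(6,0) = 106, L_eff = 1 - 106/255 = 0.584314 (inverted)
t(6,0) = 2.68 - 1.860·0.584314 = 1.593
Σt over all 7·10 pixels = 532343/4250 ≈ 125.2571765
V = pitch²·Σt = 0.83²·532343/4250 = 86.290

t(6,0)=1.593 V=86.290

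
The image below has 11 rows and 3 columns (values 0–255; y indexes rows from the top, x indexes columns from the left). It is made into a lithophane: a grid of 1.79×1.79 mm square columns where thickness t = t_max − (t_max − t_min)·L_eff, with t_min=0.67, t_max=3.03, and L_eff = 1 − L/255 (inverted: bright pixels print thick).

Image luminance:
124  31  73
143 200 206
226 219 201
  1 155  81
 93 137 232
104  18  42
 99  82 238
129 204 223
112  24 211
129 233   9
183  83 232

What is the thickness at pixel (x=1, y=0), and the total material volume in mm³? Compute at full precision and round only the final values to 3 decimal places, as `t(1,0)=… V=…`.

t(1,0)=0.957 V=203.602

span = t_max - t_min = 3.03 - 0.67 = 2.360
L(1,0) = 31, L_eff = 1 - 31/255 = 0.878431 (inverted)
t(1,0) = 3.03 - 2.360·0.878431 = 0.957
Σt over all 11·3 pixels = 1620377/25500 ≈ 63.5441961
V = pitch²·Σt = 1.79²·1620377/25500 = 203.602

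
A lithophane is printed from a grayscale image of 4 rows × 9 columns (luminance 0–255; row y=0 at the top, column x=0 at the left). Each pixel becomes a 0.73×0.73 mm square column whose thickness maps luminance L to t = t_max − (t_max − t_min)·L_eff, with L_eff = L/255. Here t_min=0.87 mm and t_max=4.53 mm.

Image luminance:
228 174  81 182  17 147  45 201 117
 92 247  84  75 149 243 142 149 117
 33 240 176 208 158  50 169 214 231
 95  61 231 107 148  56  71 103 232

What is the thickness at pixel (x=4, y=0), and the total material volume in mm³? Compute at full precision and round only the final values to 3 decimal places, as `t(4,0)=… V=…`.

t(4,0)=4.286 V=48.104

span = t_max - t_min = 4.53 - 0.87 = 3.660
L(4,0) = 17, L_eff = 17/255 = 0.066667
t(4,0) = 4.53 - 3.660·0.066667 = 4.286
Σt over all 4·9 pixels = 383637/4250 ≈ 90.2675294
V = pitch²·Σt = 0.73²·383637/4250 = 48.104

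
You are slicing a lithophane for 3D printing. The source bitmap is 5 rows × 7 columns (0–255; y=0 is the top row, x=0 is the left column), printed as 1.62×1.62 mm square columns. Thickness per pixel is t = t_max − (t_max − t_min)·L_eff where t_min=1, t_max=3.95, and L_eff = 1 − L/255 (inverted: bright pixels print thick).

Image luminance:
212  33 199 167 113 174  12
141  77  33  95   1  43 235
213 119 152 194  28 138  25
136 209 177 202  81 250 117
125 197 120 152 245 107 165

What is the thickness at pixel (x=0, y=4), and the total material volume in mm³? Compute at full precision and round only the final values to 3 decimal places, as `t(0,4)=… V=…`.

t(0,4)=2.446 V=234.155

span = t_max - t_min = 3.95 - 1 = 2.950
L(0,4) = 125, L_eff = 1 - 125/255 = 0.509804 (inverted)
t(0,4) = 3.95 - 2.950·0.509804 = 2.446
Σt over all 5·7 pixels = 455033/5100 ≈ 89.2221569
V = pitch²·Σt = 1.62²·455033/5100 = 234.155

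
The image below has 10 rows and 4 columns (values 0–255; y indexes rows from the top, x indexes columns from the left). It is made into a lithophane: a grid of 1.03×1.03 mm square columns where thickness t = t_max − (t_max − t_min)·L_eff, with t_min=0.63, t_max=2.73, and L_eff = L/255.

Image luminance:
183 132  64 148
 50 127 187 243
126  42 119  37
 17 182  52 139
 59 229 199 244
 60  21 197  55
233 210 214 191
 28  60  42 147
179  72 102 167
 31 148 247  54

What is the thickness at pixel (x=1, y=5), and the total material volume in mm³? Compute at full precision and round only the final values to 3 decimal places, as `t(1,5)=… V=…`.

span = t_max - t_min = 2.73 - 0.63 = 2.100
L(1,5) = 21, L_eff = 21/255 = 0.082353
t(1,5) = 2.73 - 2.100·0.082353 = 2.557
Σt over all 10·4 pixels = 57561/850 ≈ 67.7188235
V = pitch²·Σt = 1.03²·57561/850 = 71.843

t(1,5)=2.557 V=71.843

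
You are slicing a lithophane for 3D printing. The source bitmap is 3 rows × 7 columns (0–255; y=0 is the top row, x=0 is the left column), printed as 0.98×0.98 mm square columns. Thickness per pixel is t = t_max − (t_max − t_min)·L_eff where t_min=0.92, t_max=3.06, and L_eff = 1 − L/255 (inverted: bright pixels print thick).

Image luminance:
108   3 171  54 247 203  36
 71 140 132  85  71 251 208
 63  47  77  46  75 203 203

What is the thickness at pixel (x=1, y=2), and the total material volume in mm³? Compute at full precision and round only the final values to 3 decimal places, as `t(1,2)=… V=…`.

t(1,2)=1.314 V=38.656

span = t_max - t_min = 3.06 - 0.92 = 2.140
L(1,2) = 47, L_eff = 1 - 47/255 = 0.815686 (inverted)
t(1,2) = 3.06 - 2.140·0.815686 = 1.314
Σt over all 3·7 pixels = 256594/6375 ≈ 40.2500392
V = pitch²·Σt = 0.98²·256594/6375 = 38.656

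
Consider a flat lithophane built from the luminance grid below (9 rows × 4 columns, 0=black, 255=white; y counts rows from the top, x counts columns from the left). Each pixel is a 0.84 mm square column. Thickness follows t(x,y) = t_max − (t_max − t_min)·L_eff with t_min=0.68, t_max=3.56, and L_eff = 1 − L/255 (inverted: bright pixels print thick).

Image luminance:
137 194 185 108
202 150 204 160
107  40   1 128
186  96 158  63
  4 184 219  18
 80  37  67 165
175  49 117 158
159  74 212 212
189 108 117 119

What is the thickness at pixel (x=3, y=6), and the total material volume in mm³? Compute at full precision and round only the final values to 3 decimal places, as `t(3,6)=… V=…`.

span = t_max - t_min = 3.56 - 0.68 = 2.880
L(3,6) = 158, L_eff = 1 - 158/255 = 0.380392 (inverted)
t(3,6) = 3.56 - 2.880·0.380392 = 2.464
Σt over all 9·4 pixels = 161988/2125 ≈ 76.2296471
V = pitch²·Σt = 0.84²·161988/2125 = 53.788

t(3,6)=2.464 V=53.788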